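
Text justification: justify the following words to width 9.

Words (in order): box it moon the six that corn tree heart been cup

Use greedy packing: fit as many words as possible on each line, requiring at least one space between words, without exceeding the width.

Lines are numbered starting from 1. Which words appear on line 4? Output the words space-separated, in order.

Answer: corn tree

Derivation:
Line 1: ['box', 'it'] (min_width=6, slack=3)
Line 2: ['moon', 'the'] (min_width=8, slack=1)
Line 3: ['six', 'that'] (min_width=8, slack=1)
Line 4: ['corn', 'tree'] (min_width=9, slack=0)
Line 5: ['heart'] (min_width=5, slack=4)
Line 6: ['been', 'cup'] (min_width=8, slack=1)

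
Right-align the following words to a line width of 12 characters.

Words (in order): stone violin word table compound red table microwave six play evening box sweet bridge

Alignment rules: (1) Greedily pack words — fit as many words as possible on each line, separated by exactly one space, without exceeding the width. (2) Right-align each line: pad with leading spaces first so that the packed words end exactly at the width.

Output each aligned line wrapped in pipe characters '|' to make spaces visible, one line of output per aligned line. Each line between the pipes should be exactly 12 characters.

Line 1: ['stone', 'violin'] (min_width=12, slack=0)
Line 2: ['word', 'table'] (min_width=10, slack=2)
Line 3: ['compound', 'red'] (min_width=12, slack=0)
Line 4: ['table'] (min_width=5, slack=7)
Line 5: ['microwave'] (min_width=9, slack=3)
Line 6: ['six', 'play'] (min_width=8, slack=4)
Line 7: ['evening', 'box'] (min_width=11, slack=1)
Line 8: ['sweet', 'bridge'] (min_width=12, slack=0)

Answer: |stone violin|
|  word table|
|compound red|
|       table|
|   microwave|
|    six play|
| evening box|
|sweet bridge|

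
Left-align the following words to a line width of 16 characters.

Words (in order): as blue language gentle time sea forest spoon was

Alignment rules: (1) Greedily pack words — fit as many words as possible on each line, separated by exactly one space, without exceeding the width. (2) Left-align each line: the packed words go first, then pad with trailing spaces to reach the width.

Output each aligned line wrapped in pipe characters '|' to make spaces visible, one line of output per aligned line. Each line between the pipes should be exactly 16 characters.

Line 1: ['as', 'blue', 'language'] (min_width=16, slack=0)
Line 2: ['gentle', 'time', 'sea'] (min_width=15, slack=1)
Line 3: ['forest', 'spoon', 'was'] (min_width=16, slack=0)

Answer: |as blue language|
|gentle time sea |
|forest spoon was|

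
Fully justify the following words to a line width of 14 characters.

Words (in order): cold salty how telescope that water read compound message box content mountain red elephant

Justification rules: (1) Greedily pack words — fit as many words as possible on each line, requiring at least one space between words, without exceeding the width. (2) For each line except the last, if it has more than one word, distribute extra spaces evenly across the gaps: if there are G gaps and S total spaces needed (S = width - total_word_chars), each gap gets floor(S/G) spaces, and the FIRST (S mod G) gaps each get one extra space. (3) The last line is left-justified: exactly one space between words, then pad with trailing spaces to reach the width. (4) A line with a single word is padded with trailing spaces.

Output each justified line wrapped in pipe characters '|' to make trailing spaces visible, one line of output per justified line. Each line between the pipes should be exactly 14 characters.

Line 1: ['cold', 'salty', 'how'] (min_width=14, slack=0)
Line 2: ['telescope', 'that'] (min_width=14, slack=0)
Line 3: ['water', 'read'] (min_width=10, slack=4)
Line 4: ['compound'] (min_width=8, slack=6)
Line 5: ['message', 'box'] (min_width=11, slack=3)
Line 6: ['content'] (min_width=7, slack=7)
Line 7: ['mountain', 'red'] (min_width=12, slack=2)
Line 8: ['elephant'] (min_width=8, slack=6)

Answer: |cold salty how|
|telescope that|
|water     read|
|compound      |
|message    box|
|content       |
|mountain   red|
|elephant      |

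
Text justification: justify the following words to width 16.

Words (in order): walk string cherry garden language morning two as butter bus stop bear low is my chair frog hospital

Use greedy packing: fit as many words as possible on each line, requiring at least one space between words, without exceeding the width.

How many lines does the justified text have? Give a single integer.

Answer: 7

Derivation:
Line 1: ['walk', 'string'] (min_width=11, slack=5)
Line 2: ['cherry', 'garden'] (min_width=13, slack=3)
Line 3: ['language', 'morning'] (min_width=16, slack=0)
Line 4: ['two', 'as', 'butter'] (min_width=13, slack=3)
Line 5: ['bus', 'stop', 'bear'] (min_width=13, slack=3)
Line 6: ['low', 'is', 'my', 'chair'] (min_width=15, slack=1)
Line 7: ['frog', 'hospital'] (min_width=13, slack=3)
Total lines: 7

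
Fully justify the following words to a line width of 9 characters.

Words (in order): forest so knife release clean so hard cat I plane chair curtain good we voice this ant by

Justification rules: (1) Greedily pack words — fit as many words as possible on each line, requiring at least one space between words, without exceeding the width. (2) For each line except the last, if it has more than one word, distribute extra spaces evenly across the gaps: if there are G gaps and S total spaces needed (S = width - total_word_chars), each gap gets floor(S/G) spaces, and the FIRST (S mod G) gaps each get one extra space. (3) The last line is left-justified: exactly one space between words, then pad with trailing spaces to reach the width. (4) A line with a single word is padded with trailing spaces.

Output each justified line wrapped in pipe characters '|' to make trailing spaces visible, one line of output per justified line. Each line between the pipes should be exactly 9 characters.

Line 1: ['forest', 'so'] (min_width=9, slack=0)
Line 2: ['knife'] (min_width=5, slack=4)
Line 3: ['release'] (min_width=7, slack=2)
Line 4: ['clean', 'so'] (min_width=8, slack=1)
Line 5: ['hard', 'cat'] (min_width=8, slack=1)
Line 6: ['I', 'plane'] (min_width=7, slack=2)
Line 7: ['chair'] (min_width=5, slack=4)
Line 8: ['curtain'] (min_width=7, slack=2)
Line 9: ['good', 'we'] (min_width=7, slack=2)
Line 10: ['voice'] (min_width=5, slack=4)
Line 11: ['this', 'ant'] (min_width=8, slack=1)
Line 12: ['by'] (min_width=2, slack=7)

Answer: |forest so|
|knife    |
|release  |
|clean  so|
|hard  cat|
|I   plane|
|chair    |
|curtain  |
|good   we|
|voice    |
|this  ant|
|by       |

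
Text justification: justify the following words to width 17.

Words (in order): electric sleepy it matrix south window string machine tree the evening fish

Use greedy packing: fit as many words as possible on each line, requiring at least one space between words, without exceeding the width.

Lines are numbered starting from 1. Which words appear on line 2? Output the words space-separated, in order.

Answer: it matrix south

Derivation:
Line 1: ['electric', 'sleepy'] (min_width=15, slack=2)
Line 2: ['it', 'matrix', 'south'] (min_width=15, slack=2)
Line 3: ['window', 'string'] (min_width=13, slack=4)
Line 4: ['machine', 'tree', 'the'] (min_width=16, slack=1)
Line 5: ['evening', 'fish'] (min_width=12, slack=5)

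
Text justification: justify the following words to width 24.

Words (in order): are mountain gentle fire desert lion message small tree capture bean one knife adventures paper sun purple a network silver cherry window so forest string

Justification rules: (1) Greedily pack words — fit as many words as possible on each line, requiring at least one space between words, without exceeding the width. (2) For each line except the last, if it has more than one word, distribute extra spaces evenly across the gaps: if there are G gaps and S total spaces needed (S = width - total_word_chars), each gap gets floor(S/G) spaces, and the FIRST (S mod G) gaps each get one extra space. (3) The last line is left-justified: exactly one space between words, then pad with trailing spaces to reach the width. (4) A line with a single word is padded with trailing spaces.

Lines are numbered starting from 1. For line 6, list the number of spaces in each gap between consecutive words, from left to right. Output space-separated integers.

Line 1: ['are', 'mountain', 'gentle', 'fire'] (min_width=24, slack=0)
Line 2: ['desert', 'lion', 'message'] (min_width=19, slack=5)
Line 3: ['small', 'tree', 'capture', 'bean'] (min_width=23, slack=1)
Line 4: ['one', 'knife', 'adventures'] (min_width=20, slack=4)
Line 5: ['paper', 'sun', 'purple', 'a'] (min_width=18, slack=6)
Line 6: ['network', 'silver', 'cherry'] (min_width=21, slack=3)
Line 7: ['window', 'so', 'forest', 'string'] (min_width=23, slack=1)

Answer: 3 2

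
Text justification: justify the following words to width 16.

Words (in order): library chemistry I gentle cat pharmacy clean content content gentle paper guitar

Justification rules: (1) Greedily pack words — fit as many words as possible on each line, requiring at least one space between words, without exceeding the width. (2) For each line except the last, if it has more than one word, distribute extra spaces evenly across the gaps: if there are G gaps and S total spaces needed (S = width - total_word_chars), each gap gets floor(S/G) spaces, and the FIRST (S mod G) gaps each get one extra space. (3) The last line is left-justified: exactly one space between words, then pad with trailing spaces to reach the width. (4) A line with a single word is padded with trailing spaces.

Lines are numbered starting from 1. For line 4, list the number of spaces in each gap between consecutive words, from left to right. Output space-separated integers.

Line 1: ['library'] (min_width=7, slack=9)
Line 2: ['chemistry', 'I'] (min_width=11, slack=5)
Line 3: ['gentle', 'cat'] (min_width=10, slack=6)
Line 4: ['pharmacy', 'clean'] (min_width=14, slack=2)
Line 5: ['content', 'content'] (min_width=15, slack=1)
Line 6: ['gentle', 'paper'] (min_width=12, slack=4)
Line 7: ['guitar'] (min_width=6, slack=10)

Answer: 3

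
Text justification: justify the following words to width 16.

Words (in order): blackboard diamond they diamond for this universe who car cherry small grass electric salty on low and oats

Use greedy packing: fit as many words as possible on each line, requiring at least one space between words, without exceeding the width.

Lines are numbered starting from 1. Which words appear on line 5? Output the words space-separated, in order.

Answer: cherry small

Derivation:
Line 1: ['blackboard'] (min_width=10, slack=6)
Line 2: ['diamond', 'they'] (min_width=12, slack=4)
Line 3: ['diamond', 'for', 'this'] (min_width=16, slack=0)
Line 4: ['universe', 'who', 'car'] (min_width=16, slack=0)
Line 5: ['cherry', 'small'] (min_width=12, slack=4)
Line 6: ['grass', 'electric'] (min_width=14, slack=2)
Line 7: ['salty', 'on', 'low', 'and'] (min_width=16, slack=0)
Line 8: ['oats'] (min_width=4, slack=12)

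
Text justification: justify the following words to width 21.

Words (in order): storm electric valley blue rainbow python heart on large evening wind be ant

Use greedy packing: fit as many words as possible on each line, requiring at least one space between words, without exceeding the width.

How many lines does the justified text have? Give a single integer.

Answer: 4

Derivation:
Line 1: ['storm', 'electric', 'valley'] (min_width=21, slack=0)
Line 2: ['blue', 'rainbow', 'python'] (min_width=19, slack=2)
Line 3: ['heart', 'on', 'large'] (min_width=14, slack=7)
Line 4: ['evening', 'wind', 'be', 'ant'] (min_width=19, slack=2)
Total lines: 4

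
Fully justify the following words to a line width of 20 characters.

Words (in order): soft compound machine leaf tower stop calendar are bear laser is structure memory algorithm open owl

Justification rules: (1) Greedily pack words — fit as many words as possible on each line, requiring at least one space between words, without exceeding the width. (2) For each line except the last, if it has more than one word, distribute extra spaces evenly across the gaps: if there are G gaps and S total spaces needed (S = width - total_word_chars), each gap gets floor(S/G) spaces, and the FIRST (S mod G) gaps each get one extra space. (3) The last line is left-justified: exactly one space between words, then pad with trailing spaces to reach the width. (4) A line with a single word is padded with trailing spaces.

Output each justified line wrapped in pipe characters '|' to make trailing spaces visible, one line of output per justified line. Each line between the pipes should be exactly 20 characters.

Answer: |soft        compound|
|machine  leaf  tower|
|stop   calendar  are|
|bear     laser    is|
|structure     memory|
|algorithm open owl  |

Derivation:
Line 1: ['soft', 'compound'] (min_width=13, slack=7)
Line 2: ['machine', 'leaf', 'tower'] (min_width=18, slack=2)
Line 3: ['stop', 'calendar', 'are'] (min_width=17, slack=3)
Line 4: ['bear', 'laser', 'is'] (min_width=13, slack=7)
Line 5: ['structure', 'memory'] (min_width=16, slack=4)
Line 6: ['algorithm', 'open', 'owl'] (min_width=18, slack=2)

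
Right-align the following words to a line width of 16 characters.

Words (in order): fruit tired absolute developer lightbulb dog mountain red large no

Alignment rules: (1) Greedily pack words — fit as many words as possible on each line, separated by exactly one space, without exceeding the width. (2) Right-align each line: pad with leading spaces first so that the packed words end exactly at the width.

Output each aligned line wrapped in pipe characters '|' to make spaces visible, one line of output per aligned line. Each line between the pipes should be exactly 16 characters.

Line 1: ['fruit', 'tired'] (min_width=11, slack=5)
Line 2: ['absolute'] (min_width=8, slack=8)
Line 3: ['developer'] (min_width=9, slack=7)
Line 4: ['lightbulb', 'dog'] (min_width=13, slack=3)
Line 5: ['mountain', 'red'] (min_width=12, slack=4)
Line 6: ['large', 'no'] (min_width=8, slack=8)

Answer: |     fruit tired|
|        absolute|
|       developer|
|   lightbulb dog|
|    mountain red|
|        large no|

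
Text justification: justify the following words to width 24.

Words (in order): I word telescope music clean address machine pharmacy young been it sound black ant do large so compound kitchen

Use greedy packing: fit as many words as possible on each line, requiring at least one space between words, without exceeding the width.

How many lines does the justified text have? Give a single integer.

Answer: 5

Derivation:
Line 1: ['I', 'word', 'telescope', 'music'] (min_width=22, slack=2)
Line 2: ['clean', 'address', 'machine'] (min_width=21, slack=3)
Line 3: ['pharmacy', 'young', 'been', 'it'] (min_width=22, slack=2)
Line 4: ['sound', 'black', 'ant', 'do', 'large'] (min_width=24, slack=0)
Line 5: ['so', 'compound', 'kitchen'] (min_width=19, slack=5)
Total lines: 5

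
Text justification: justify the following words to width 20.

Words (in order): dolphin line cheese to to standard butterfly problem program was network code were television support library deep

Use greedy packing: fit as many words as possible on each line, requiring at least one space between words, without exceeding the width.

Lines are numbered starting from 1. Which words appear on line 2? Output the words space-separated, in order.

Answer: to to standard

Derivation:
Line 1: ['dolphin', 'line', 'cheese'] (min_width=19, slack=1)
Line 2: ['to', 'to', 'standard'] (min_width=14, slack=6)
Line 3: ['butterfly', 'problem'] (min_width=17, slack=3)
Line 4: ['program', 'was', 'network'] (min_width=19, slack=1)
Line 5: ['code', 'were', 'television'] (min_width=20, slack=0)
Line 6: ['support', 'library', 'deep'] (min_width=20, slack=0)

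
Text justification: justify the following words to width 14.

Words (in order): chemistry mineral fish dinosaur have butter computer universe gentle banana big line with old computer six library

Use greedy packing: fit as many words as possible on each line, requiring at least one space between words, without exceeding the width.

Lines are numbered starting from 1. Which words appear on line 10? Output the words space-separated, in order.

Line 1: ['chemistry'] (min_width=9, slack=5)
Line 2: ['mineral', 'fish'] (min_width=12, slack=2)
Line 3: ['dinosaur', 'have'] (min_width=13, slack=1)
Line 4: ['butter'] (min_width=6, slack=8)
Line 5: ['computer'] (min_width=8, slack=6)
Line 6: ['universe'] (min_width=8, slack=6)
Line 7: ['gentle', 'banana'] (min_width=13, slack=1)
Line 8: ['big', 'line', 'with'] (min_width=13, slack=1)
Line 9: ['old', 'computer'] (min_width=12, slack=2)
Line 10: ['six', 'library'] (min_width=11, slack=3)

Answer: six library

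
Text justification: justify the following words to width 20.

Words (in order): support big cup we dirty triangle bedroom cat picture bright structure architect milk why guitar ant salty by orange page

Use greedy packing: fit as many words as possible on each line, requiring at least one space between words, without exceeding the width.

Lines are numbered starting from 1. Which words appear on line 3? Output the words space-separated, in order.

Answer: bedroom cat picture

Derivation:
Line 1: ['support', 'big', 'cup', 'we'] (min_width=18, slack=2)
Line 2: ['dirty', 'triangle'] (min_width=14, slack=6)
Line 3: ['bedroom', 'cat', 'picture'] (min_width=19, slack=1)
Line 4: ['bright', 'structure'] (min_width=16, slack=4)
Line 5: ['architect', 'milk', 'why'] (min_width=18, slack=2)
Line 6: ['guitar', 'ant', 'salty', 'by'] (min_width=19, slack=1)
Line 7: ['orange', 'page'] (min_width=11, slack=9)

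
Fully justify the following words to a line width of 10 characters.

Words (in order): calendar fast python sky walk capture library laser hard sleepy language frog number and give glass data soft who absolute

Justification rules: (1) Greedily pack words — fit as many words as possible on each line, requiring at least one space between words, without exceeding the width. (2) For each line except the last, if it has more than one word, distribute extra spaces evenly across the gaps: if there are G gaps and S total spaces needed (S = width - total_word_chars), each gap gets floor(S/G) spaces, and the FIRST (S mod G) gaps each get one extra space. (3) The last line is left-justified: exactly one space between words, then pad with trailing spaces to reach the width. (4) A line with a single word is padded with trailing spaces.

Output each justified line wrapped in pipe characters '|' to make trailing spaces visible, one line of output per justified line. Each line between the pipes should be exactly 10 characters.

Answer: |calendar  |
|fast      |
|python sky|
|walk      |
|capture   |
|library   |
|laser hard|
|sleepy    |
|language  |
|frog      |
|number and|
|give glass|
|data  soft|
|who       |
|absolute  |

Derivation:
Line 1: ['calendar'] (min_width=8, slack=2)
Line 2: ['fast'] (min_width=4, slack=6)
Line 3: ['python', 'sky'] (min_width=10, slack=0)
Line 4: ['walk'] (min_width=4, slack=6)
Line 5: ['capture'] (min_width=7, slack=3)
Line 6: ['library'] (min_width=7, slack=3)
Line 7: ['laser', 'hard'] (min_width=10, slack=0)
Line 8: ['sleepy'] (min_width=6, slack=4)
Line 9: ['language'] (min_width=8, slack=2)
Line 10: ['frog'] (min_width=4, slack=6)
Line 11: ['number', 'and'] (min_width=10, slack=0)
Line 12: ['give', 'glass'] (min_width=10, slack=0)
Line 13: ['data', 'soft'] (min_width=9, slack=1)
Line 14: ['who'] (min_width=3, slack=7)
Line 15: ['absolute'] (min_width=8, slack=2)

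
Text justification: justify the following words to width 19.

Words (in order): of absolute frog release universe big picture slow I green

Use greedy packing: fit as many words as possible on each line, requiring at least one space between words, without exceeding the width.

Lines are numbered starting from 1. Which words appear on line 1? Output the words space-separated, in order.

Answer: of absolute frog

Derivation:
Line 1: ['of', 'absolute', 'frog'] (min_width=16, slack=3)
Line 2: ['release', 'universe'] (min_width=16, slack=3)
Line 3: ['big', 'picture', 'slow', 'I'] (min_width=18, slack=1)
Line 4: ['green'] (min_width=5, slack=14)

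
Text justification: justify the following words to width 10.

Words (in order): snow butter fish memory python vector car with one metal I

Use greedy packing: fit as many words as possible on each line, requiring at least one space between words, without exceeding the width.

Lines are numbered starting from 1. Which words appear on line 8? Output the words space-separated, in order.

Answer: metal I

Derivation:
Line 1: ['snow'] (min_width=4, slack=6)
Line 2: ['butter'] (min_width=6, slack=4)
Line 3: ['fish'] (min_width=4, slack=6)
Line 4: ['memory'] (min_width=6, slack=4)
Line 5: ['python'] (min_width=6, slack=4)
Line 6: ['vector', 'car'] (min_width=10, slack=0)
Line 7: ['with', 'one'] (min_width=8, slack=2)
Line 8: ['metal', 'I'] (min_width=7, slack=3)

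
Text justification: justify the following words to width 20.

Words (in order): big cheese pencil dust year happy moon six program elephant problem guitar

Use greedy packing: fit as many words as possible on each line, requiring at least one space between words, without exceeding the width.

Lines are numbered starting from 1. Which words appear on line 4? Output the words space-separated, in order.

Line 1: ['big', 'cheese', 'pencil'] (min_width=17, slack=3)
Line 2: ['dust', 'year', 'happy', 'moon'] (min_width=20, slack=0)
Line 3: ['six', 'program', 'elephant'] (min_width=20, slack=0)
Line 4: ['problem', 'guitar'] (min_width=14, slack=6)

Answer: problem guitar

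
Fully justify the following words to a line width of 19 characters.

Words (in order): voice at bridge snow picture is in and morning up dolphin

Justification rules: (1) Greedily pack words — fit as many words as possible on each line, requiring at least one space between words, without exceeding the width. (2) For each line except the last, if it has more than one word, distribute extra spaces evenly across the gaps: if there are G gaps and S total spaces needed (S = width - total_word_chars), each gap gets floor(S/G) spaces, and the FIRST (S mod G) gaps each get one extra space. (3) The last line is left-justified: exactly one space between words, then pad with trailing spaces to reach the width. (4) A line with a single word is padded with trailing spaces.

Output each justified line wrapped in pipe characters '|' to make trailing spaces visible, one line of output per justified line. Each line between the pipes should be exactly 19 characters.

Answer: |voice   at   bridge|
|snow  picture is in|
|and    morning   up|
|dolphin            |

Derivation:
Line 1: ['voice', 'at', 'bridge'] (min_width=15, slack=4)
Line 2: ['snow', 'picture', 'is', 'in'] (min_width=18, slack=1)
Line 3: ['and', 'morning', 'up'] (min_width=14, slack=5)
Line 4: ['dolphin'] (min_width=7, slack=12)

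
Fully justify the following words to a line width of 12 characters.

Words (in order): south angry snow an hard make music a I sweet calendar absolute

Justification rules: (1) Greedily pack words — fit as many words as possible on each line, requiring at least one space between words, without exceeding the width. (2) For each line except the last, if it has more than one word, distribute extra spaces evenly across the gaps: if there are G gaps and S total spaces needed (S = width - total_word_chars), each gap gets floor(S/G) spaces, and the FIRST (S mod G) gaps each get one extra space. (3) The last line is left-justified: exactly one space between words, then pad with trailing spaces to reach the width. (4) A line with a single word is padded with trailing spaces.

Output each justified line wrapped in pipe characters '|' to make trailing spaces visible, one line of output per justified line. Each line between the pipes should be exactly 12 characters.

Answer: |south  angry|
|snow an hard|
|make music a|
|I      sweet|
|calendar    |
|absolute    |

Derivation:
Line 1: ['south', 'angry'] (min_width=11, slack=1)
Line 2: ['snow', 'an', 'hard'] (min_width=12, slack=0)
Line 3: ['make', 'music', 'a'] (min_width=12, slack=0)
Line 4: ['I', 'sweet'] (min_width=7, slack=5)
Line 5: ['calendar'] (min_width=8, slack=4)
Line 6: ['absolute'] (min_width=8, slack=4)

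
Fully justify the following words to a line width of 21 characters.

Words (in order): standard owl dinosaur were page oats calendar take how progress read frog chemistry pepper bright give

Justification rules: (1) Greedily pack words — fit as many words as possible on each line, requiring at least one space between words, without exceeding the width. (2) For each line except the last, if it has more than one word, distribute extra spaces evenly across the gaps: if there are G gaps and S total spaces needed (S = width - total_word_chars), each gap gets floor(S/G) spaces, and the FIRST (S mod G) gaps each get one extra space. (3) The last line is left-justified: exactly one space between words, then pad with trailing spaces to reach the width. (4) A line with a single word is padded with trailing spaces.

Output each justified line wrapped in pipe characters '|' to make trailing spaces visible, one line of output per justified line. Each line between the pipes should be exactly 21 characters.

Line 1: ['standard', 'owl', 'dinosaur'] (min_width=21, slack=0)
Line 2: ['were', 'page', 'oats'] (min_width=14, slack=7)
Line 3: ['calendar', 'take', 'how'] (min_width=17, slack=4)
Line 4: ['progress', 'read', 'frog'] (min_width=18, slack=3)
Line 5: ['chemistry', 'pepper'] (min_width=16, slack=5)
Line 6: ['bright', 'give'] (min_width=11, slack=10)

Answer: |standard owl dinosaur|
|were     page    oats|
|calendar   take   how|
|progress   read  frog|
|chemistry      pepper|
|bright give          |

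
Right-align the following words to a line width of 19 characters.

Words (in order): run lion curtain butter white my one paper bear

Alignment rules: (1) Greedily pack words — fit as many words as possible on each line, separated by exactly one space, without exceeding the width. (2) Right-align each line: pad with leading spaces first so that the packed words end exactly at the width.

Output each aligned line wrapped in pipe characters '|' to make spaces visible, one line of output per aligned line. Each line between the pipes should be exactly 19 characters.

Answer: |   run lion curtain|
|butter white my one|
|         paper bear|

Derivation:
Line 1: ['run', 'lion', 'curtain'] (min_width=16, slack=3)
Line 2: ['butter', 'white', 'my', 'one'] (min_width=19, slack=0)
Line 3: ['paper', 'bear'] (min_width=10, slack=9)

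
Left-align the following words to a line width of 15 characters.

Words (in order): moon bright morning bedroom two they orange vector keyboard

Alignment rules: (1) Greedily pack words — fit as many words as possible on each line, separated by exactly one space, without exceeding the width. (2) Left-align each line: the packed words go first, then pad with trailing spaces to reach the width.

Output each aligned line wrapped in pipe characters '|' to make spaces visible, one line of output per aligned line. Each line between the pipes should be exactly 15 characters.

Answer: |moon bright    |
|morning bedroom|
|two they orange|
|vector keyboard|

Derivation:
Line 1: ['moon', 'bright'] (min_width=11, slack=4)
Line 2: ['morning', 'bedroom'] (min_width=15, slack=0)
Line 3: ['two', 'they', 'orange'] (min_width=15, slack=0)
Line 4: ['vector', 'keyboard'] (min_width=15, slack=0)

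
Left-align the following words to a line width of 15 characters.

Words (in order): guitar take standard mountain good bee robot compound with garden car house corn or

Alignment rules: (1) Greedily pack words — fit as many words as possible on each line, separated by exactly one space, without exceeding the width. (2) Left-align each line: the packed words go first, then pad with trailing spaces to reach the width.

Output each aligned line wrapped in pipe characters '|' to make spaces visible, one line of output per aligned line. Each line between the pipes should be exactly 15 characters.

Line 1: ['guitar', 'take'] (min_width=11, slack=4)
Line 2: ['standard'] (min_width=8, slack=7)
Line 3: ['mountain', 'good'] (min_width=13, slack=2)
Line 4: ['bee', 'robot'] (min_width=9, slack=6)
Line 5: ['compound', 'with'] (min_width=13, slack=2)
Line 6: ['garden', 'car'] (min_width=10, slack=5)
Line 7: ['house', 'corn', 'or'] (min_width=13, slack=2)

Answer: |guitar take    |
|standard       |
|mountain good  |
|bee robot      |
|compound with  |
|garden car     |
|house corn or  |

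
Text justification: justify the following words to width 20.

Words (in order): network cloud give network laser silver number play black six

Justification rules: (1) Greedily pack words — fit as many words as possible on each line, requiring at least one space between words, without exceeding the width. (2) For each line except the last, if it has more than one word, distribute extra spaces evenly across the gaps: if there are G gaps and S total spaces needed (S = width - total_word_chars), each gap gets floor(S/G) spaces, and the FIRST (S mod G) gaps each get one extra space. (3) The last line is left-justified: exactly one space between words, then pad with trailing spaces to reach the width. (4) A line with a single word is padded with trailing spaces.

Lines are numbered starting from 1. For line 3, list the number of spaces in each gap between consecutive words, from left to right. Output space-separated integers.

Line 1: ['network', 'cloud', 'give'] (min_width=18, slack=2)
Line 2: ['network', 'laser', 'silver'] (min_width=20, slack=0)
Line 3: ['number', 'play', 'black'] (min_width=17, slack=3)
Line 4: ['six'] (min_width=3, slack=17)

Answer: 3 2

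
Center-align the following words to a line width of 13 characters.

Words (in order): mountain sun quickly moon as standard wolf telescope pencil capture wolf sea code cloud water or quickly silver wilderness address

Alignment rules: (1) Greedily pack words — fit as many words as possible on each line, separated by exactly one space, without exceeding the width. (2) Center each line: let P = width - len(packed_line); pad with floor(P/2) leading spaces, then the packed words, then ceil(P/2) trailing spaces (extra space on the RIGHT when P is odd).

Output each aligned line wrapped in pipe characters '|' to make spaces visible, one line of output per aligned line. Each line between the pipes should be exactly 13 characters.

Line 1: ['mountain', 'sun'] (min_width=12, slack=1)
Line 2: ['quickly', 'moon'] (min_width=12, slack=1)
Line 3: ['as', 'standard'] (min_width=11, slack=2)
Line 4: ['wolf'] (min_width=4, slack=9)
Line 5: ['telescope'] (min_width=9, slack=4)
Line 6: ['pencil'] (min_width=6, slack=7)
Line 7: ['capture', 'wolf'] (min_width=12, slack=1)
Line 8: ['sea', 'code'] (min_width=8, slack=5)
Line 9: ['cloud', 'water'] (min_width=11, slack=2)
Line 10: ['or', 'quickly'] (min_width=10, slack=3)
Line 11: ['silver'] (min_width=6, slack=7)
Line 12: ['wilderness'] (min_width=10, slack=3)
Line 13: ['address'] (min_width=7, slack=6)

Answer: |mountain sun |
|quickly moon |
| as standard |
|    wolf     |
|  telescope  |
|   pencil    |
|capture wolf |
|  sea code   |
| cloud water |
| or quickly  |
|   silver    |
| wilderness  |
|   address   |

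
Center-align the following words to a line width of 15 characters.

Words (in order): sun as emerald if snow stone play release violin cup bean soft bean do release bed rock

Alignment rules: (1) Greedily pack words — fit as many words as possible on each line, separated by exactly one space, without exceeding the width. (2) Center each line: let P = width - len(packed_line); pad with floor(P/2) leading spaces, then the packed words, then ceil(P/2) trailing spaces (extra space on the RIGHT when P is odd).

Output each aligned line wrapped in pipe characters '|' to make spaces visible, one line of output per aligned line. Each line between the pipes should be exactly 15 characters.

Line 1: ['sun', 'as', 'emerald'] (min_width=14, slack=1)
Line 2: ['if', 'snow', 'stone'] (min_width=13, slack=2)
Line 3: ['play', 'release'] (min_width=12, slack=3)
Line 4: ['violin', 'cup', 'bean'] (min_width=15, slack=0)
Line 5: ['soft', 'bean', 'do'] (min_width=12, slack=3)
Line 6: ['release', 'bed'] (min_width=11, slack=4)
Line 7: ['rock'] (min_width=4, slack=11)

Answer: |sun as emerald |
| if snow stone |
| play release  |
|violin cup bean|
| soft bean do  |
|  release bed  |
|     rock      |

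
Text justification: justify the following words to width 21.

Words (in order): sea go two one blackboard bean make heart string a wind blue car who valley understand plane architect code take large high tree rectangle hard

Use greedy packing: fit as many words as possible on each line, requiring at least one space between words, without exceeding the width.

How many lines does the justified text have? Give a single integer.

Answer: 8

Derivation:
Line 1: ['sea', 'go', 'two', 'one'] (min_width=14, slack=7)
Line 2: ['blackboard', 'bean', 'make'] (min_width=20, slack=1)
Line 3: ['heart', 'string', 'a', 'wind'] (min_width=19, slack=2)
Line 4: ['blue', 'car', 'who', 'valley'] (min_width=19, slack=2)
Line 5: ['understand', 'plane'] (min_width=16, slack=5)
Line 6: ['architect', 'code', 'take'] (min_width=19, slack=2)
Line 7: ['large', 'high', 'tree'] (min_width=15, slack=6)
Line 8: ['rectangle', 'hard'] (min_width=14, slack=7)
Total lines: 8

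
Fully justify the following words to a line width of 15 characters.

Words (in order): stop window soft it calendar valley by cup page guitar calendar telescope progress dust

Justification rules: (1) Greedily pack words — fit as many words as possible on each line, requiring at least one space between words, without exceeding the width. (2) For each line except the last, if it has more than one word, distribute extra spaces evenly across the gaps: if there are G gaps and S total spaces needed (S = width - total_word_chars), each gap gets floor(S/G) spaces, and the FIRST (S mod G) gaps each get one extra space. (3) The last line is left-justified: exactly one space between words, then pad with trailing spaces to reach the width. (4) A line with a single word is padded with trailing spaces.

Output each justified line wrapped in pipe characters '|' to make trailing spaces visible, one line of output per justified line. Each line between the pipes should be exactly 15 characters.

Answer: |stop     window|
|soft         it|
|calendar valley|
|by   cup   page|
|guitar calendar|
|telescope      |
|progress dust  |

Derivation:
Line 1: ['stop', 'window'] (min_width=11, slack=4)
Line 2: ['soft', 'it'] (min_width=7, slack=8)
Line 3: ['calendar', 'valley'] (min_width=15, slack=0)
Line 4: ['by', 'cup', 'page'] (min_width=11, slack=4)
Line 5: ['guitar', 'calendar'] (min_width=15, slack=0)
Line 6: ['telescope'] (min_width=9, slack=6)
Line 7: ['progress', 'dust'] (min_width=13, slack=2)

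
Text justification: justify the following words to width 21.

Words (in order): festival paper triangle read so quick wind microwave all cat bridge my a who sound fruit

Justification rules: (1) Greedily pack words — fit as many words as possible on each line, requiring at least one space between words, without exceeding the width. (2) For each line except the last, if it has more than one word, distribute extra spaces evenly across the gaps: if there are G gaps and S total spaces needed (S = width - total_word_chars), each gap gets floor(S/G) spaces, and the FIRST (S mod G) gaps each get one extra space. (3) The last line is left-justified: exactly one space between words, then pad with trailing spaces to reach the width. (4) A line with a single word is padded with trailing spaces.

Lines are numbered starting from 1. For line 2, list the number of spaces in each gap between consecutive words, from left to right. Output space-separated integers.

Line 1: ['festival', 'paper'] (min_width=14, slack=7)
Line 2: ['triangle', 'read', 'so'] (min_width=16, slack=5)
Line 3: ['quick', 'wind', 'microwave'] (min_width=20, slack=1)
Line 4: ['all', 'cat', 'bridge', 'my', 'a'] (min_width=19, slack=2)
Line 5: ['who', 'sound', 'fruit'] (min_width=15, slack=6)

Answer: 4 3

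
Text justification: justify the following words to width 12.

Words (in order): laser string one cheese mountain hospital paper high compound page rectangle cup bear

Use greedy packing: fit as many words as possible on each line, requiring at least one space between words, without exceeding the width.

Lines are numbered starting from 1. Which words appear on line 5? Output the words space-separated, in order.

Answer: paper high

Derivation:
Line 1: ['laser', 'string'] (min_width=12, slack=0)
Line 2: ['one', 'cheese'] (min_width=10, slack=2)
Line 3: ['mountain'] (min_width=8, slack=4)
Line 4: ['hospital'] (min_width=8, slack=4)
Line 5: ['paper', 'high'] (min_width=10, slack=2)
Line 6: ['compound'] (min_width=8, slack=4)
Line 7: ['page'] (min_width=4, slack=8)
Line 8: ['rectangle'] (min_width=9, slack=3)
Line 9: ['cup', 'bear'] (min_width=8, slack=4)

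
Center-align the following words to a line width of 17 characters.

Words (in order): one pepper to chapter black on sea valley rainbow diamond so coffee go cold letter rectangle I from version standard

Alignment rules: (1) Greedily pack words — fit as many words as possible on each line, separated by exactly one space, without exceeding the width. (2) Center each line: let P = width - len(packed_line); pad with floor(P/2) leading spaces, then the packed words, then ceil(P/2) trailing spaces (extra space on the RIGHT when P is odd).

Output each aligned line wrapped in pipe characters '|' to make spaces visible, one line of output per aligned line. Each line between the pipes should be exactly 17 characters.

Line 1: ['one', 'pepper', 'to'] (min_width=13, slack=4)
Line 2: ['chapter', 'black', 'on'] (min_width=16, slack=1)
Line 3: ['sea', 'valley'] (min_width=10, slack=7)
Line 4: ['rainbow', 'diamond'] (min_width=15, slack=2)
Line 5: ['so', 'coffee', 'go', 'cold'] (min_width=17, slack=0)
Line 6: ['letter', 'rectangle'] (min_width=16, slack=1)
Line 7: ['I', 'from', 'version'] (min_width=14, slack=3)
Line 8: ['standard'] (min_width=8, slack=9)

Answer: |  one pepper to  |
|chapter black on |
|   sea valley    |
| rainbow diamond |
|so coffee go cold|
|letter rectangle |
| I from version  |
|    standard     |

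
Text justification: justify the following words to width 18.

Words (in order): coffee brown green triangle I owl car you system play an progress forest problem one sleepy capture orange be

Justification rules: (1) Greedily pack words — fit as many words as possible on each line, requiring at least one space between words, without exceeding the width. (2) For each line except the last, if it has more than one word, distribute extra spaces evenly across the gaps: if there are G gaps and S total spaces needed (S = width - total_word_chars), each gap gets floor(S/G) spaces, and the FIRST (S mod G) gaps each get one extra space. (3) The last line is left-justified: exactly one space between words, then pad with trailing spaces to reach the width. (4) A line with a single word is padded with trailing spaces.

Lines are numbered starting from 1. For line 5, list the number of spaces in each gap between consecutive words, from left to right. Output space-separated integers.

Answer: 1 1

Derivation:
Line 1: ['coffee', 'brown', 'green'] (min_width=18, slack=0)
Line 2: ['triangle', 'I', 'owl', 'car'] (min_width=18, slack=0)
Line 3: ['you', 'system', 'play', 'an'] (min_width=18, slack=0)
Line 4: ['progress', 'forest'] (min_width=15, slack=3)
Line 5: ['problem', 'one', 'sleepy'] (min_width=18, slack=0)
Line 6: ['capture', 'orange', 'be'] (min_width=17, slack=1)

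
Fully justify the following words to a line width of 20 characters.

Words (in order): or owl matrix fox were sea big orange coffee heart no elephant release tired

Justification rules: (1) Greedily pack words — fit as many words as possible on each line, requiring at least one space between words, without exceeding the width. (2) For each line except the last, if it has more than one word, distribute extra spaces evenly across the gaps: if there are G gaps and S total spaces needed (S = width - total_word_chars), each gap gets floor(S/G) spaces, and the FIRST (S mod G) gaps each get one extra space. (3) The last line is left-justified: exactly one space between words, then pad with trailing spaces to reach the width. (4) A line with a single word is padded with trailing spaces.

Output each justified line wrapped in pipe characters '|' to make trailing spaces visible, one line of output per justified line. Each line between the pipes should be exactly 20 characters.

Answer: |or  owl  matrix  fox|
|were  sea big orange|
|coffee    heart   no|
|elephant     release|
|tired               |

Derivation:
Line 1: ['or', 'owl', 'matrix', 'fox'] (min_width=17, slack=3)
Line 2: ['were', 'sea', 'big', 'orange'] (min_width=19, slack=1)
Line 3: ['coffee', 'heart', 'no'] (min_width=15, slack=5)
Line 4: ['elephant', 'release'] (min_width=16, slack=4)
Line 5: ['tired'] (min_width=5, slack=15)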